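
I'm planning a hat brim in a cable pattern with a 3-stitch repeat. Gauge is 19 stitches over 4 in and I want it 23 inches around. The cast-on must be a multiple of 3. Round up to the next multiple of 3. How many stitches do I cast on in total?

19 / 4 = 4.75 sts per inch.
23 × 4.75 = 109.25 sts.
Next multiple of 3: 111.

Cast on 111 stitches.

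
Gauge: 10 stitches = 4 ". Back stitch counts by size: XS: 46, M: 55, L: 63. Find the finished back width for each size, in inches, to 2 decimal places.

XS 18.40 inches; M 22.00 inches; L 25.20 inches.

10/4 = 2.5 sts per in.
XS: 46 / 2.5 = 18.400 → 18.40 in.
M: 55 / 2.5 = 22.000 → 22.00 in.
L: 63 / 2.5 = 25.200 → 25.20 in.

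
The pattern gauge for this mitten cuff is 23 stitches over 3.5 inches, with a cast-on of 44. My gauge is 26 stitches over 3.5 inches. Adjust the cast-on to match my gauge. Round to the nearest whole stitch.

Cast on 50 stitches.

Scale factor = 26 / 23 = 1.130.
44 × 26 / 23 = 49.74 sts.
→ 50 sts.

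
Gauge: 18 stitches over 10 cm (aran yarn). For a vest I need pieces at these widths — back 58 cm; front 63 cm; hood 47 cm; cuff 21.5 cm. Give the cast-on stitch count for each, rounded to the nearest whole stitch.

Rate = 18/10 = 1.8 sts per cm.
back: 58 × 1.8 = 104.40 → 104.
front: 63 × 1.8 = 113.40 → 113.
hood: 47 × 1.8 = 84.60 → 85.
cuff: 21.5 × 1.8 = 38.70 → 39.

back 104; front 113; hood 85; cuff 39.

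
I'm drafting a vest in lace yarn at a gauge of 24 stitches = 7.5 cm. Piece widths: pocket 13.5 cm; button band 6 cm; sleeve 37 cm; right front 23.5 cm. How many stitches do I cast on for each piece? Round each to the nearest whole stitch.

pocket 43; button band 19; sleeve 118; right front 75.

Rate = 24/7.5 = 3.2 sts per cm.
pocket: 13.5 × 3.2 = 43.20 → 43.
button band: 6 × 3.2 = 19.20 → 19.
sleeve: 37 × 3.2 = 118.40 → 118.
right front: 23.5 × 3.2 = 75.20 → 75.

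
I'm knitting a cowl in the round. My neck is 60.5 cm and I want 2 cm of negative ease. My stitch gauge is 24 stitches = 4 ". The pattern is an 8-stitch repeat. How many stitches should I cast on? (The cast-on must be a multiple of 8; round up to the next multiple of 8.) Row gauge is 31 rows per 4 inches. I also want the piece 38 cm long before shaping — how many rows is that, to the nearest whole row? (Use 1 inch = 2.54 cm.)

Cast on 144 stitches; work 116 rows.

Finished = 60.5 − 2 = 58.5 cm.
58.5 cm × 1/2.54 = 23.03 inches.
24/4 = 6 sts per in; 23.03 × 6 = 138.19 sts.
Next multiple of 8 → 144.
38 cm = 14.96 inches; × 7.75 = 115.94 → 116 rows.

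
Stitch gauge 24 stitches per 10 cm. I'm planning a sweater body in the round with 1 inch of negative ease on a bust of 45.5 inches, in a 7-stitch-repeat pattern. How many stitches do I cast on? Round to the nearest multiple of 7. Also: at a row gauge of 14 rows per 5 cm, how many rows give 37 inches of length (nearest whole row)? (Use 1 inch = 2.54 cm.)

Cast on 273 stitches; work 263 rows.

Finished = 45.5 − 1 = 44.5 inches.
44.5 inches × 2.54 = 113.03 cm.
24/10 = 2.4 sts per cm; 113.03 × 2.4 = 271.27 sts.
Nearest multiple of 7 → 273.
37 inches = 93.98 cm; × 2.8 = 263.14 → 263 rows.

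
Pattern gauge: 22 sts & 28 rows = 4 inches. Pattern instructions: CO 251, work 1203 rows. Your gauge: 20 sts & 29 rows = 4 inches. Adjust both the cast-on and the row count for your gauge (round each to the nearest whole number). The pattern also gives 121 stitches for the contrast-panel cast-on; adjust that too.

Stitches: 251 × 20/22 = 228.18 → 228.
Rows: 1203 × 29/28 = 1245.96 → 1246.
contrast-panel cast-on: 121 × 20/22 = 110.00 → 110.

Cast on 228 stitches; work 1246 rows; contrast-panel cast-on 110 stitches.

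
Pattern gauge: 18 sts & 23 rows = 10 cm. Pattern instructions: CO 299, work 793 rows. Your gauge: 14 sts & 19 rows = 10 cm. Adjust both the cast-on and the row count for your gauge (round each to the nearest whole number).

Stitches: 299 × 14/18 = 232.56 → 233.
Rows: 793 × 19/23 = 655.09 → 655.

Cast on 233 stitches; work 655 rows.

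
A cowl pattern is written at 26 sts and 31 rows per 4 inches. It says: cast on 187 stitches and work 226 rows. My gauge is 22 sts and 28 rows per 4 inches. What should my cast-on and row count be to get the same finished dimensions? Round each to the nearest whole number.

Cast on 158 stitches; work 204 rows.

Stitches: 187 × 22/26 = 158.23 → 158.
Rows: 226 × 28/31 = 204.13 → 204.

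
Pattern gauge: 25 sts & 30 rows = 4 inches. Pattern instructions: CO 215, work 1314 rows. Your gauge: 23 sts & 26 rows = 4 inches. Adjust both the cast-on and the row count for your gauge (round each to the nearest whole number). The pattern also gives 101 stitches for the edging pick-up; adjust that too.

Cast on 198 stitches; work 1139 rows; edging pick-up 93 stitches.

Stitches: 215 × 23/25 = 197.80 → 198.
Rows: 1314 × 26/30 = 1138.80 → 1139.
edging pick-up: 101 × 23/25 = 92.92 → 93.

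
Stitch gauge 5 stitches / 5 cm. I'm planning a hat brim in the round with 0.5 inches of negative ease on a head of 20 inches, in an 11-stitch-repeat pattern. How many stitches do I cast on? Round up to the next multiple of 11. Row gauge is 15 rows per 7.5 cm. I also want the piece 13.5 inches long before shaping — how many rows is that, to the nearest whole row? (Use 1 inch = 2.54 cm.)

Finished = 20 − 0.5 = 19.5 inches.
19.5 inches × 2.54 = 49.53 cm.
5/5 = 1 sts per cm; 49.53 × 1 = 49.53 sts.
Next multiple of 11 → 55.
13.5 inches = 34.29 cm; × 2 = 68.58 → 69 rows.

Cast on 55 stitches; work 69 rows.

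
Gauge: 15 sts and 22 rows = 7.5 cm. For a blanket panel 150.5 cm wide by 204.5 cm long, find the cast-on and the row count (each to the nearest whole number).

Stitch gauge = 15/7.5 = 2 sts/cm; 150.5 × 2 = 301.00 → 301 sts.
Row gauge = 22/7.5 = 2.933 rows/cm; 204.5 × 2.933 = 599.87 → 600 rows.

Cast on 301 stitches and work 600 rows.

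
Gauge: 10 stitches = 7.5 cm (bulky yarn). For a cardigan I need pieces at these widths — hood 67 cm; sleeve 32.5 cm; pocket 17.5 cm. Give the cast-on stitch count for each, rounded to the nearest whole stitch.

hood 89; sleeve 43; pocket 23.

Rate = 10/7.5 = 1.333 sts per cm.
hood: 67 × 1.333 = 89.33 → 89.
sleeve: 32.5 × 1.333 = 43.33 → 43.
pocket: 17.5 × 1.333 = 23.33 → 23.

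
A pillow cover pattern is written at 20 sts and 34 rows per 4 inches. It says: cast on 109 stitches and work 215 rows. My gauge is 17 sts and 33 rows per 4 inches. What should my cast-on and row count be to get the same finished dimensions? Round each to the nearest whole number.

Cast on 93 stitches; work 209 rows.

Stitches: 109 × 17/20 = 92.65 → 93.
Rows: 215 × 33/34 = 208.68 → 209.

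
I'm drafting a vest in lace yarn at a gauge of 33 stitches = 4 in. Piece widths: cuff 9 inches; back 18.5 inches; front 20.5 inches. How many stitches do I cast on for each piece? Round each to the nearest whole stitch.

Rate = 33/4 = 8.25 sts per in.
cuff: 9 × 8.25 = 74.25 → 74.
back: 18.5 × 8.25 = 152.62 → 153.
front: 20.5 × 8.25 = 169.12 → 169.

cuff 74; back 153; front 169.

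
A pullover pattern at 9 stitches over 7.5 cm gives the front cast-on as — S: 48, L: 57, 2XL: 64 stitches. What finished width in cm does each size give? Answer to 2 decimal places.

9/7.5 = 1.2 sts per cm.
S: 48 / 1.2 = 40.000 → 40.00 cm.
L: 57 / 1.2 = 47.500 → 47.50 cm.
2XL: 64 / 1.2 = 53.333 → 53.33 cm.

S 40.00 cm; L 47.50 cm; 2XL 53.33 cm.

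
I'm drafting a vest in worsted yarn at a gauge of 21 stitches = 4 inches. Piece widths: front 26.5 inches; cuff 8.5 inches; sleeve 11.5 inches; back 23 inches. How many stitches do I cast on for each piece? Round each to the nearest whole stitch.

front 139; cuff 45; sleeve 60; back 121.

Rate = 21/4 = 5.25 sts per in.
front: 26.5 × 5.25 = 139.12 → 139.
cuff: 8.5 × 5.25 = 44.62 → 45.
sleeve: 11.5 × 5.25 = 60.38 → 60.
back: 23 × 5.25 = 120.75 → 121.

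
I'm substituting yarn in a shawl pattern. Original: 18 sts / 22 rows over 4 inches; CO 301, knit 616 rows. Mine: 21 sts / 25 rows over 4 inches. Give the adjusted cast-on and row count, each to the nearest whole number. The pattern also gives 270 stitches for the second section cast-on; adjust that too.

Stitches: 301 × 21/18 = 351.17 → 351.
Rows: 616 × 25/22 = 700.00 → 700.
second section cast-on: 270 × 21/18 = 315.00 → 315.

Cast on 351 stitches; work 700 rows; second section cast-on 315 stitches.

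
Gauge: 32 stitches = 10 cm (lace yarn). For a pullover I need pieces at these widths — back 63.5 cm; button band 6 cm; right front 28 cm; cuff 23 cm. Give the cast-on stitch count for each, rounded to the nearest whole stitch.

back 203; button band 19; right front 90; cuff 74.

Rate = 32/10 = 3.2 sts per cm.
back: 63.5 × 3.2 = 203.20 → 203.
button band: 6 × 3.2 = 19.20 → 19.
right front: 28 × 3.2 = 89.60 → 90.
cuff: 23 × 3.2 = 73.60 → 74.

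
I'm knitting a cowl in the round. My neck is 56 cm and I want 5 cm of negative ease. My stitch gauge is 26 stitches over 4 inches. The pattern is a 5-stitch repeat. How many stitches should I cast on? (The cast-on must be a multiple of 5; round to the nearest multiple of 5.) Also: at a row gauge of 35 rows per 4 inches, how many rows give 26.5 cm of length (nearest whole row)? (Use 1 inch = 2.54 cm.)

Cast on 130 stitches; work 91 rows.

Finished = 56 − 5 = 51 cm.
51 cm × 1/2.54 = 20.08 inches.
26/4 = 6.5 sts per in; 20.08 × 6.5 = 130.51 sts.
Nearest multiple of 5 → 130.
26.5 cm = 10.43 inches; × 8.75 = 91.29 → 91 rows.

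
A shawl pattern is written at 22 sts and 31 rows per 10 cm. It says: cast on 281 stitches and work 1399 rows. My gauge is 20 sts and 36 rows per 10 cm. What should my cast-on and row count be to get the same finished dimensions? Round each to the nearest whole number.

Stitches: 281 × 20/22 = 255.45 → 255.
Rows: 1399 × 36/31 = 1624.65 → 1625.

Cast on 255 stitches; work 1625 rows.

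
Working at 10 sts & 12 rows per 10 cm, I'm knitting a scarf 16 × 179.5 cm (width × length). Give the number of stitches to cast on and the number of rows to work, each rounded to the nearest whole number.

Cast on 16 stitches and work 215 rows.

Stitch gauge = 10/10 = 1 sts/cm; 16 × 1 = 16.00 → 16 sts.
Row gauge = 12/10 = 1.2 rows/cm; 179.5 × 1.2 = 215.40 → 215 rows.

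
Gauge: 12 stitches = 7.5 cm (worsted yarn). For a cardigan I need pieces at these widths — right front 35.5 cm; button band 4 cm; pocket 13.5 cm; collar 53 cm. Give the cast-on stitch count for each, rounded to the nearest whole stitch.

right front 57; button band 6; pocket 22; collar 85.

Rate = 12/7.5 = 1.6 sts per cm.
right front: 35.5 × 1.6 = 56.80 → 57.
button band: 4 × 1.6 = 6.40 → 6.
pocket: 13.5 × 1.6 = 21.60 → 22.
collar: 53 × 1.6 = 84.80 → 85.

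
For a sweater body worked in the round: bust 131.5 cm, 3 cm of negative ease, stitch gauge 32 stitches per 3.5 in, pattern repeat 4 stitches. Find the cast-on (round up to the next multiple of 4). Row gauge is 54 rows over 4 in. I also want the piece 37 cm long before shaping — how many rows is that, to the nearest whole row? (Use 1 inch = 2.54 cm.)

Cast on 464 stitches; work 197 rows.

Finished = 131.5 − 3 = 128.5 cm.
128.5 cm × 1/2.54 = 50.59 inches.
32/3.5 = 9.143 sts per in; 50.59 × 9.143 = 462.54 sts.
Next multiple of 4 → 464.
37 cm = 14.57 inches; × 13.5 = 196.65 → 197 rows.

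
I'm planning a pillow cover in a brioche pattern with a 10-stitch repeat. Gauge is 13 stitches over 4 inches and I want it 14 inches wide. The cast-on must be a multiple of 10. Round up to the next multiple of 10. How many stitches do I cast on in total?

Cast on 50 stitches.

13 / 4 = 3.25 sts per inch.
14 × 3.25 = 45.50 sts.
Next multiple of 10: 50.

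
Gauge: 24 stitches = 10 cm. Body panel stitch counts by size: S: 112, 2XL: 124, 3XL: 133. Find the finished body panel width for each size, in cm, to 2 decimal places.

24/10 = 2.4 sts per cm.
S: 112 / 2.4 = 46.667 → 46.67 cm.
2XL: 124 / 2.4 = 51.667 → 51.67 cm.
3XL: 133 / 2.4 = 55.417 → 55.42 cm.

S 46.67 cm; 2XL 51.67 cm; 3XL 55.42 cm.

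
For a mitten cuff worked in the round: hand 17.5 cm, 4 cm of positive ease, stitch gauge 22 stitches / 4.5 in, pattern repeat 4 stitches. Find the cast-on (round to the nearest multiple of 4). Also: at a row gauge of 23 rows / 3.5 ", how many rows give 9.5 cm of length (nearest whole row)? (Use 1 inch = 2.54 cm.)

Finished = 17.5 + 4 = 21.5 cm.
21.5 cm × 1/2.54 = 8.46 inches.
22/4.5 = 4.889 sts per in; 8.46 × 4.889 = 41.38 sts.
Nearest multiple of 4 → 40.
9.5 cm = 3.74 inches; × 6.571 = 24.58 → 25 rows.

Cast on 40 stitches; work 25 rows.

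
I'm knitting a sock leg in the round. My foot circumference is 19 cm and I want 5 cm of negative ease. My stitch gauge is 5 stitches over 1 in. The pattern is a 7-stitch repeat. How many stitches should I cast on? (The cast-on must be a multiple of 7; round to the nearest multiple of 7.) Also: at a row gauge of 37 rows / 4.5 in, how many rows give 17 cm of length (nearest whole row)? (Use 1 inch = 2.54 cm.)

Finished = 19 − 5 = 14 cm.
14 cm × 1/2.54 = 5.51 inches.
5/1 = 5 sts per in; 5.51 × 5 = 27.56 sts.
Nearest multiple of 7 → 28.
17 cm = 6.69 inches; × 8.222 = 55.03 → 55 rows.

Cast on 28 stitches; work 55 rows.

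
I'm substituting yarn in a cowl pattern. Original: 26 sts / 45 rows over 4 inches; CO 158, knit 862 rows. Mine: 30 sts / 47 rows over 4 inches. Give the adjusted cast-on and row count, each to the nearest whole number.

Stitches: 158 × 30/26 = 182.31 → 182.
Rows: 862 × 47/45 = 900.31 → 900.

Cast on 182 stitches; work 900 rows.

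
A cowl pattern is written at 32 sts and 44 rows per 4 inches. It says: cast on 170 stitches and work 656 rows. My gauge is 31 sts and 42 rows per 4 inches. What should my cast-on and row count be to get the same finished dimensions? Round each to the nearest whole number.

Cast on 165 stitches; work 626 rows.

Stitches: 170 × 31/32 = 164.69 → 165.
Rows: 656 × 42/44 = 626.18 → 626.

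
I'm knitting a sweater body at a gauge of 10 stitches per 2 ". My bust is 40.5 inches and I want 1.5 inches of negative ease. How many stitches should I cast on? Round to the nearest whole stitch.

Finished = 40.5 − 1.5 = 39 in.
10 / 2 = 5 sts per inch.
39.00 × 5 = 195.00 sts.

CO 195 sts.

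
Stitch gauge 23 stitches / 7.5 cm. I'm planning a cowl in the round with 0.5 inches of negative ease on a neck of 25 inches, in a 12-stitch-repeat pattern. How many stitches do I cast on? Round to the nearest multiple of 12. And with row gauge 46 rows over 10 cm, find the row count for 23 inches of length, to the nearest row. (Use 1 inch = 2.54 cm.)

Cast on 192 stitches; work 269 rows.

Finished = 25 − 0.5 = 24.5 inches.
24.5 inches × 2.54 = 62.23 cm.
23/7.5 = 3.067 sts per cm; 62.23 × 3.067 = 190.84 sts.
Nearest multiple of 12 → 192.
23 inches = 58.42 cm; × 4.6 = 268.73 → 269 rows.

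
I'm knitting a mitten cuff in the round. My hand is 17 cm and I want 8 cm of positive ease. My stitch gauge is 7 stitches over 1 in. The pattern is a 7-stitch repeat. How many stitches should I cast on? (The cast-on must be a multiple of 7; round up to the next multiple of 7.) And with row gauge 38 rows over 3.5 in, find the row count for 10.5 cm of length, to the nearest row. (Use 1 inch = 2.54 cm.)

Cast on 70 stitches; work 45 rows.

Finished = 17 + 8 = 25 cm.
25 cm × 1/2.54 = 9.84 inches.
7/1 = 7 sts per in; 9.84 × 7 = 68.90 sts.
Next multiple of 7 → 70.
10.5 cm = 4.13 inches; × 10.857 = 44.88 → 45 rows.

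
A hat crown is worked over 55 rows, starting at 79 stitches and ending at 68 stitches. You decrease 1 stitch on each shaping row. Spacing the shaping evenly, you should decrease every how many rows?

Decrease every 5th row.

Stitches to remove: |68 − 79| = 11.
Shaping rows needed: 11 / 1 = 11.
55 rows / 11 = every 5 rows.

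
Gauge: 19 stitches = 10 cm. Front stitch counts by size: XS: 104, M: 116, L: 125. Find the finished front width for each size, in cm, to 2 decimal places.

XS 54.74 cm; M 61.05 cm; L 65.79 cm.

19/10 = 1.9 sts per cm.
XS: 104 / 1.9 = 54.737 → 54.74 cm.
M: 116 / 1.9 = 61.053 → 61.05 cm.
L: 125 / 1.9 = 65.789 → 65.79 cm.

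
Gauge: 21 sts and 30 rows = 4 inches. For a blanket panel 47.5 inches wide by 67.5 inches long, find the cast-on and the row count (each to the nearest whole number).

Stitch gauge = 21/4 = 5.25 sts/in; 47.5 × 5.25 = 249.38 → 249 sts.
Row gauge = 30/4 = 7.5 rows/in; 67.5 × 7.5 = 506.25 → 506 rows.

Cast on 249 stitches and work 506 rows.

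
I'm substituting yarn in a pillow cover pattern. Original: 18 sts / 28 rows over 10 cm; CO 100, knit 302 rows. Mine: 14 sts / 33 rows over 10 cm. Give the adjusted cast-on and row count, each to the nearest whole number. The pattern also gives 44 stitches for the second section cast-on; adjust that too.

Cast on 78 stitches; work 356 rows; second section cast-on 34 stitches.

Stitches: 100 × 14/18 = 77.78 → 78.
Rows: 302 × 33/28 = 355.93 → 356.
second section cast-on: 44 × 14/18 = 34.22 → 34.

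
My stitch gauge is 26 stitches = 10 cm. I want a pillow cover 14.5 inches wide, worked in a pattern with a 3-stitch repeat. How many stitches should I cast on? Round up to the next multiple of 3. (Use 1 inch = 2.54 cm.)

14.5 in = 14.5 × 2.54 = 36.83 cm.
26 / 10 = 2.6 sts/cm.
36.83 × 2.6 = 95.76 sts.
→ 96.

96 stitches.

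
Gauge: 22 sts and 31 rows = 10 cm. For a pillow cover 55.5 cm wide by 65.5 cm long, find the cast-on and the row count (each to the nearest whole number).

Stitch gauge = 22/10 = 2.2 sts/cm; 55.5 × 2.2 = 122.10 → 122 sts.
Row gauge = 31/10 = 3.1 rows/cm; 65.5 × 3.1 = 203.05 → 203 rows.

Cast on 122 stitches and work 203 rows.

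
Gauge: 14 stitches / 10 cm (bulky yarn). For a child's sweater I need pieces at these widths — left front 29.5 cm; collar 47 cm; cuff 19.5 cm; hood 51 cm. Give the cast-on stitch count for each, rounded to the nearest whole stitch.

Rate = 14/10 = 1.4 sts per cm.
left front: 29.5 × 1.4 = 41.30 → 41.
collar: 47 × 1.4 = 65.80 → 66.
cuff: 19.5 × 1.4 = 27.30 → 27.
hood: 51 × 1.4 = 71.40 → 71.

left front 41; collar 66; cuff 27; hood 71.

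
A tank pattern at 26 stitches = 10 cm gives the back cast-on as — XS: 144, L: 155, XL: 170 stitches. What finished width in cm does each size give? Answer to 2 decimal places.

XS 55.38 cm; L 59.62 cm; XL 65.38 cm.

26/10 = 2.6 sts per cm.
XS: 144 / 2.6 = 55.385 → 55.38 cm.
L: 155 / 2.6 = 59.615 → 59.62 cm.
XL: 170 / 2.6 = 65.385 → 65.38 cm.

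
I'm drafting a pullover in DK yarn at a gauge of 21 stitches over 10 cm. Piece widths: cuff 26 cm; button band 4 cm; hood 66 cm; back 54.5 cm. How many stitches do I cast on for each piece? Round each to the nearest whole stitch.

cuff 55; button band 8; hood 139; back 114.

Rate = 21/10 = 2.1 sts per cm.
cuff: 26 × 2.1 = 54.60 → 55.
button band: 4 × 2.1 = 8.40 → 8.
hood: 66 × 2.1 = 138.60 → 139.
back: 54.5 × 2.1 = 114.45 → 114.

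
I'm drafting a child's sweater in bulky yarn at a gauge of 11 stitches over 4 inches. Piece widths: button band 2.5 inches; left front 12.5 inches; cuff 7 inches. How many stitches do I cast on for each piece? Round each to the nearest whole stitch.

Rate = 11/4 = 2.75 sts per in.
button band: 2.5 × 2.75 = 6.88 → 7.
left front: 12.5 × 2.75 = 34.38 → 34.
cuff: 7 × 2.75 = 19.25 → 19.

button band 7; left front 34; cuff 19.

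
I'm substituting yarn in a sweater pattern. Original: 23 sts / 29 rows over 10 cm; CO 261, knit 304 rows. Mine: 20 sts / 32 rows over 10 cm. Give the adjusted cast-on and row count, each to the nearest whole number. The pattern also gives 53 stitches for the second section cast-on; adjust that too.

Cast on 227 stitches; work 335 rows; second section cast-on 46 stitches.

Stitches: 261 × 20/23 = 226.96 → 227.
Rows: 304 × 32/29 = 335.45 → 335.
second section cast-on: 53 × 20/23 = 46.09 → 46.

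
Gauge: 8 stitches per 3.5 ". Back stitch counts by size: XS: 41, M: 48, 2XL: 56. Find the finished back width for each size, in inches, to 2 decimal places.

XS 17.94 inches; M 21.00 inches; 2XL 24.50 inches.

8/3.5 = 2.286 sts per in.
XS: 41 / 2.286 = 17.938 → 17.94 in.
M: 48 / 2.286 = 21.000 → 21.00 in.
2XL: 56 / 2.286 = 24.500 → 24.50 in.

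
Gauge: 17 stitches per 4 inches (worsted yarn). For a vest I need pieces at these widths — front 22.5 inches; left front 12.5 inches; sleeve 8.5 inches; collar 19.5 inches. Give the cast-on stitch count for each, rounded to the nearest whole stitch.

front 96; left front 53; sleeve 36; collar 83.

Rate = 17/4 = 4.25 sts per in.
front: 22.5 × 4.25 = 95.62 → 96.
left front: 12.5 × 4.25 = 53.12 → 53.
sleeve: 8.5 × 4.25 = 36.12 → 36.
collar: 19.5 × 4.25 = 82.88 → 83.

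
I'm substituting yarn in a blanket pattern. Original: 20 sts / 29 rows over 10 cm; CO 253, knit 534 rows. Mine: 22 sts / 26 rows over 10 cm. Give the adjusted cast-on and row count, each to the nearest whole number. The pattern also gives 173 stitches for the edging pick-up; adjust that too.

Cast on 278 stitches; work 479 rows; edging pick-up 190 stitches.

Stitches: 253 × 22/20 = 278.30 → 278.
Rows: 534 × 26/29 = 478.76 → 479.
edging pick-up: 173 × 22/20 = 190.30 → 190.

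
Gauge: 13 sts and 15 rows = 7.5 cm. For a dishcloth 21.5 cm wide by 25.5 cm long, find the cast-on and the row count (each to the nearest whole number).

Cast on 37 stitches and work 51 rows.

Stitch gauge = 13/7.5 = 1.733 sts/cm; 21.5 × 1.733 = 37.27 → 37 sts.
Row gauge = 15/7.5 = 2 rows/cm; 25.5 × 2 = 51.00 → 51 rows.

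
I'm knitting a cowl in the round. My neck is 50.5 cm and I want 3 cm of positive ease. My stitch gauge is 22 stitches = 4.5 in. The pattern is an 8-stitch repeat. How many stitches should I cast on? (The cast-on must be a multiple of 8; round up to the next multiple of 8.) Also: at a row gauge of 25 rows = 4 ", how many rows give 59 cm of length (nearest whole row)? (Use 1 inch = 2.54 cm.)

Finished = 50.5 + 3 = 53.5 cm.
53.5 cm × 1/2.54 = 21.06 inches.
22/4.5 = 4.889 sts per in; 21.06 × 4.889 = 102.97 sts.
Next multiple of 8 → 104.
59 cm = 23.23 inches; × 6.25 = 145.18 → 145 rows.

Cast on 104 stitches; work 145 rows.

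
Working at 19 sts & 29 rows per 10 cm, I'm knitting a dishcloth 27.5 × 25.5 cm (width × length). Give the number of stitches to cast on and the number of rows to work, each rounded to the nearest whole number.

Stitch gauge = 19/10 = 1.9 sts/cm; 27.5 × 1.9 = 52.25 → 52 sts.
Row gauge = 29/10 = 2.9 rows/cm; 25.5 × 2.9 = 73.95 → 74 rows.

Cast on 52 stitches and work 74 rows.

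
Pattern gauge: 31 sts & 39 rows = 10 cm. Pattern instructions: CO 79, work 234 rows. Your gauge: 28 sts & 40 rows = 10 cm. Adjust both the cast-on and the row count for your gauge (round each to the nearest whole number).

Stitches: 79 × 28/31 = 71.35 → 71.
Rows: 234 × 40/39 = 240.00 → 240.

Cast on 71 stitches; work 240 rows.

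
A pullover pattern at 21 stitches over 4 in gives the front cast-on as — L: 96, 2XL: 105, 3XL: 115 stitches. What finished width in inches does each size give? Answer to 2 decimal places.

L 18.29 inches; 2XL 20.00 inches; 3XL 21.90 inches.

21/4 = 5.25 sts per in.
L: 96 / 5.25 = 18.286 → 18.29 in.
2XL: 105 / 5.25 = 20.000 → 20.00 in.
3XL: 115 / 5.25 = 21.905 → 21.90 in.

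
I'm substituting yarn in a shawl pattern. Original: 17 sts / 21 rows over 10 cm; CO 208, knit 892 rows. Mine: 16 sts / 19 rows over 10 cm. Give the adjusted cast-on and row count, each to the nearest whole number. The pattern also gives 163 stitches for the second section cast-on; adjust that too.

Cast on 196 stitches; work 807 rows; second section cast-on 153 stitches.

Stitches: 208 × 16/17 = 195.76 → 196.
Rows: 892 × 19/21 = 807.05 → 807.
second section cast-on: 163 × 16/17 = 153.41 → 153.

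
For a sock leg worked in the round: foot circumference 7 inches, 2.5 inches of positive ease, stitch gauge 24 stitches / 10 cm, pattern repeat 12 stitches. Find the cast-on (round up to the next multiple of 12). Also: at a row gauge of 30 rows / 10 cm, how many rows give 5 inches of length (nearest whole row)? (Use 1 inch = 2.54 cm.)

Finished = 7 + 2.5 = 9.5 inches.
9.5 inches × 2.54 = 24.13 cm.
24/10 = 2.4 sts per cm; 24.13 × 2.4 = 57.91 sts.
Next multiple of 12 → 60.
5 inches = 12.70 cm; × 3 = 38.10 → 38 rows.

Cast on 60 stitches; work 38 rows.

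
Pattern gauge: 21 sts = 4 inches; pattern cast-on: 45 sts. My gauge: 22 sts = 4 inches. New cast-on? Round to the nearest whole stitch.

Cast on 47 stitches.

Scale factor = 22 / 21 = 1.048.
45 × 22 / 21 = 47.14 sts.
→ 47 sts.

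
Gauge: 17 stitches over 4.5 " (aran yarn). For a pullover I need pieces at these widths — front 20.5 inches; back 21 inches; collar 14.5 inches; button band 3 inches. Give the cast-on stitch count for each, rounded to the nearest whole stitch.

front 77; back 79; collar 55; button band 11.

Rate = 17/4.5 = 3.778 sts per in.
front: 20.5 × 3.778 = 77.44 → 77.
back: 21 × 3.778 = 79.33 → 79.
collar: 14.5 × 3.778 = 54.78 → 55.
button band: 3 × 3.778 = 11.33 → 11.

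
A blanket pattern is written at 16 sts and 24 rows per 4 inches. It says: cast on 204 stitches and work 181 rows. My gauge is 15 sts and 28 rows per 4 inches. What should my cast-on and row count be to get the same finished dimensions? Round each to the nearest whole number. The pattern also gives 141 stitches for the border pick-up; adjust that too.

Cast on 191 stitches; work 211 rows; border pick-up 132 stitches.

Stitches: 204 × 15/16 = 191.25 → 191.
Rows: 181 × 28/24 = 211.17 → 211.
border pick-up: 141 × 15/16 = 132.19 → 132.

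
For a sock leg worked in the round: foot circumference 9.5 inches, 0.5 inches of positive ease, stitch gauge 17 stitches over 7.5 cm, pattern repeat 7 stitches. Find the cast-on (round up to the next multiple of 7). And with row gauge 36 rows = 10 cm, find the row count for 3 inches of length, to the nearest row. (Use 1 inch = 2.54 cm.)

Cast on 63 stitches; work 27 rows.

Finished = 9.5 + 0.5 = 10 inches.
10 inches × 2.54 = 25.40 cm.
17/7.5 = 2.267 sts per cm; 25.40 × 2.267 = 57.57 sts.
Next multiple of 7 → 63.
3 inches = 7.62 cm; × 3.6 = 27.43 → 27 rows.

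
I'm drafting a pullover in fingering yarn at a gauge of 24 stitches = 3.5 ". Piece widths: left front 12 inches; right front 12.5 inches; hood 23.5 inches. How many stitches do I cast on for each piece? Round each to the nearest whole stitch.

Rate = 24/3.5 = 6.857 sts per in.
left front: 12 × 6.857 = 82.29 → 82.
right front: 12.5 × 6.857 = 85.71 → 86.
hood: 23.5 × 6.857 = 161.14 → 161.

left front 82; right front 86; hood 161.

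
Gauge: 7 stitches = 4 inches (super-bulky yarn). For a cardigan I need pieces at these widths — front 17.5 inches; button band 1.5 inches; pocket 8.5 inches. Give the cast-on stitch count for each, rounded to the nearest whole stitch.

Rate = 7/4 = 1.75 sts per in.
front: 17.5 × 1.75 = 30.62 → 31.
button band: 1.5 × 1.75 = 2.62 → 3.
pocket: 8.5 × 1.75 = 14.88 → 15.

front 31; button band 3; pocket 15.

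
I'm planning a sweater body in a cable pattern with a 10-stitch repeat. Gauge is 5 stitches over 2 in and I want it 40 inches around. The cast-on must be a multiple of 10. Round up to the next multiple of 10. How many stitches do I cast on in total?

5 / 2 = 2.5 sts per inch.
40 × 2.5 = 100.00 sts.
Next multiple of 10: 100.

100 stitches.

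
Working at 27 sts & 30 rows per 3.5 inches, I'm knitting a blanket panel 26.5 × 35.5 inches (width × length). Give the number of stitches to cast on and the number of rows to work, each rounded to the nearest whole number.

Stitch gauge = 27/3.5 = 7.714 sts/in; 26.5 × 7.714 = 204.43 → 204 sts.
Row gauge = 30/3.5 = 8.571 rows/in; 35.5 × 8.571 = 304.29 → 304 rows.

Cast on 204 stitches and work 304 rows.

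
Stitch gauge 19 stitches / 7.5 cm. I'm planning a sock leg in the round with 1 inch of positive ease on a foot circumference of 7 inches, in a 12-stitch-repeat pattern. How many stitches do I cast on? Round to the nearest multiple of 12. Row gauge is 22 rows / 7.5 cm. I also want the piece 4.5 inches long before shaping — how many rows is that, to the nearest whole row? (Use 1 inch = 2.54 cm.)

Finished = 7 + 1 = 8 inches.
8 inches × 2.54 = 20.32 cm.
19/7.5 = 2.533 sts per cm; 20.32 × 2.533 = 51.48 sts.
Nearest multiple of 12 → 48.
4.5 inches = 11.43 cm; × 2.933 = 33.53 → 34 rows.

Cast on 48 stitches; work 34 rows.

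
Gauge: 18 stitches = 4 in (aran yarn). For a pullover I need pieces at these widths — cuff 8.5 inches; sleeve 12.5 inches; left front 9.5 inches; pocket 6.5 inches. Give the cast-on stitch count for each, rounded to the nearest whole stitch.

cuff 38; sleeve 56; left front 43; pocket 29.

Rate = 18/4 = 4.5 sts per in.
cuff: 8.5 × 4.5 = 38.25 → 38.
sleeve: 12.5 × 4.5 = 56.25 → 56.
left front: 9.5 × 4.5 = 42.75 → 43.
pocket: 6.5 × 4.5 = 29.25 → 29.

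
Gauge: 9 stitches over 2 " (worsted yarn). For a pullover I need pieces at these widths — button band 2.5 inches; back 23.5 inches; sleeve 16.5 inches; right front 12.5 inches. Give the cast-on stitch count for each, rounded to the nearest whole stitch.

button band 11; back 106; sleeve 74; right front 56.

Rate = 9/2 = 4.5 sts per in.
button band: 2.5 × 4.5 = 11.25 → 11.
back: 23.5 × 4.5 = 105.75 → 106.
sleeve: 16.5 × 4.5 = 74.25 → 74.
right front: 12.5 × 4.5 = 56.25 → 56.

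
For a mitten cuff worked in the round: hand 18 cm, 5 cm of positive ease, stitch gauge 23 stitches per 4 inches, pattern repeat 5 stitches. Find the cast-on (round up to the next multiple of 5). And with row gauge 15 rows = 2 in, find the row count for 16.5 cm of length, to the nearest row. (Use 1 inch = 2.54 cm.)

Cast on 55 stitches; work 49 rows.

Finished = 18 + 5 = 23 cm.
23 cm × 1/2.54 = 9.06 inches.
23/4 = 5.75 sts per in; 9.06 × 5.75 = 52.07 sts.
Next multiple of 5 → 55.
16.5 cm = 6.50 inches; × 7.5 = 48.72 → 49 rows.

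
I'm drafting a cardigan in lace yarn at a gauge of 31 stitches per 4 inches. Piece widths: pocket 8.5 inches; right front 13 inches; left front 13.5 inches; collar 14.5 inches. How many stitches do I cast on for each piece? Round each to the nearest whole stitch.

Rate = 31/4 = 7.75 sts per in.
pocket: 8.5 × 7.75 = 65.88 → 66.
right front: 13 × 7.75 = 100.75 → 101.
left front: 13.5 × 7.75 = 104.62 → 105.
collar: 14.5 × 7.75 = 112.38 → 112.

pocket 66; right front 101; left front 105; collar 112.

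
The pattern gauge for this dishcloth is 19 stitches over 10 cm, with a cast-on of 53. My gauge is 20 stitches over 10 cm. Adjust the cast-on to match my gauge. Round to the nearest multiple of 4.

Scale factor = 20 / 19 = 1.053.
53 × 20 / 19 = 55.79 sts.
→ 56 sts.

CO 56 sts.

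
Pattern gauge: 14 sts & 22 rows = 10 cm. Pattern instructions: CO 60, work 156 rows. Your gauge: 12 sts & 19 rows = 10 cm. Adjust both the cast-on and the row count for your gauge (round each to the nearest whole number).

Stitches: 60 × 12/14 = 51.43 → 51.
Rows: 156 × 19/22 = 134.73 → 135.

Cast on 51 stitches; work 135 rows.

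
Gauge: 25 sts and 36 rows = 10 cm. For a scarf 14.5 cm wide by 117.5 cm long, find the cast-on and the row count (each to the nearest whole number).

Stitch gauge = 25/10 = 2.5 sts/cm; 14.5 × 2.5 = 36.25 → 36 sts.
Row gauge = 36/10 = 3.6 rows/cm; 117.5 × 3.6 = 423.00 → 423 rows.

Cast on 36 stitches and work 423 rows.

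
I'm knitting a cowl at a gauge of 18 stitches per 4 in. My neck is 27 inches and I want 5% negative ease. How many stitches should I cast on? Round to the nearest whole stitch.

Finished = 27 × 0.95 = 25.65 in.
18 / 4 = 4.5 sts per inch.
25.65 × 4.5 = 115.42 sts.
→ 115 sts.

Cast on 115 stitches.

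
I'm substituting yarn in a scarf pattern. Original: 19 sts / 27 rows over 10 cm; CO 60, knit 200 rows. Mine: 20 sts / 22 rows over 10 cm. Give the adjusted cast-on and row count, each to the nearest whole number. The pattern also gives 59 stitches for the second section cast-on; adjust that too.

Stitches: 60 × 20/19 = 63.16 → 63.
Rows: 200 × 22/27 = 162.96 → 163.
second section cast-on: 59 × 20/19 = 62.11 → 62.

Cast on 63 stitches; work 163 rows; second section cast-on 62 stitches.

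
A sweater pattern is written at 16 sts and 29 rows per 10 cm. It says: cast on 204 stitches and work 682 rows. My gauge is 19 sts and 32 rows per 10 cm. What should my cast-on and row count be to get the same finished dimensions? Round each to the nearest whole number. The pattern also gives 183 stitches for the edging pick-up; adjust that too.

Stitches: 204 × 19/16 = 242.25 → 242.
Rows: 682 × 32/29 = 752.55 → 753.
edging pick-up: 183 × 19/16 = 217.31 → 217.

Cast on 242 stitches; work 753 rows; edging pick-up 217 stitches.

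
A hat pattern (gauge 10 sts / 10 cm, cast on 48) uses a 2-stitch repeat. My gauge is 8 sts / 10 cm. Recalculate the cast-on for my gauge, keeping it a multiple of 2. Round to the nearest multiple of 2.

48 × 8 / 10 = 38.40.
Nearest multiple of 2: 38.

Cast on 38 stitches.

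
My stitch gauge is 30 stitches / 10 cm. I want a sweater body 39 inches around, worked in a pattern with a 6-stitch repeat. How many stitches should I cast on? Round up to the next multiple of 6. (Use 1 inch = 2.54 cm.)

CO 300 sts.

39 in = 39 × 2.54 = 99.06 cm.
30 / 10 = 3 sts/cm.
99.06 × 3 = 297.18 sts.
→ 300.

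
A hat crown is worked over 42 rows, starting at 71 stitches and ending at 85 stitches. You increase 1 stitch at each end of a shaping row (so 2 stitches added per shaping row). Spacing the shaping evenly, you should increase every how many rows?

Stitches to add: |85 − 71| = 14.
Shaping rows needed: 14 / 2 = 7.
42 rows / 7 = every 6 rows.

Increase every 6th row.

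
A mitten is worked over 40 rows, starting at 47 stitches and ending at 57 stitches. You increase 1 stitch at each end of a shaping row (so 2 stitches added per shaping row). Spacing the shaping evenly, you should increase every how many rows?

Stitches to add: |57 − 47| = 10.
Shaping rows needed: 10 / 2 = 5.
40 rows / 5 = every 8 rows.

Increase every 8th row.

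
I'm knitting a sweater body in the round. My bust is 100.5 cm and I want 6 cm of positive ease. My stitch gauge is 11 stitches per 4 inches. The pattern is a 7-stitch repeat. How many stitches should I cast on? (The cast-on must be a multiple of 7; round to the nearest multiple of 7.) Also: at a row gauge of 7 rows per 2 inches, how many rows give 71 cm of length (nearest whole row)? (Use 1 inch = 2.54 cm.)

Finished = 100.5 + 6 = 106.5 cm.
106.5 cm × 1/2.54 = 41.93 inches.
11/4 = 2.75 sts per in; 41.93 × 2.75 = 115.31 sts.
Nearest multiple of 7 → 112.
71 cm = 27.95 inches; × 3.5 = 97.83 → 98 rows.

Cast on 112 stitches; work 98 rows.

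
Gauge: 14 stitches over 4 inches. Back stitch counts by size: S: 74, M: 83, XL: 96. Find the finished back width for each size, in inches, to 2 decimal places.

14/4 = 3.5 sts per in.
S: 74 / 3.5 = 21.143 → 21.14 in.
M: 83 / 3.5 = 23.714 → 23.71 in.
XL: 96 / 3.5 = 27.429 → 27.43 in.

S 21.14 inches; M 23.71 inches; XL 27.43 inches.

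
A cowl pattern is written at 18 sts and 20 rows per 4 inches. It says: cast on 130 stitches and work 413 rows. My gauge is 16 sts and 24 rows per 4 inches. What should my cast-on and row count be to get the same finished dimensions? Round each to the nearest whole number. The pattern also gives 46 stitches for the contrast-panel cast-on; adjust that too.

Stitches: 130 × 16/18 = 115.56 → 116.
Rows: 413 × 24/20 = 495.60 → 496.
contrast-panel cast-on: 46 × 16/18 = 40.89 → 41.

Cast on 116 stitches; work 496 rows; contrast-panel cast-on 41 stitches.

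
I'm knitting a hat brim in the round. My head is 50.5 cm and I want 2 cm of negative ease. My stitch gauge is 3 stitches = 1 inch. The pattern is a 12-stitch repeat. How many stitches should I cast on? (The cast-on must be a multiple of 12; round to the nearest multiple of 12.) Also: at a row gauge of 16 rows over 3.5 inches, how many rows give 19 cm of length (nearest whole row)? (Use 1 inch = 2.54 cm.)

Finished = 50.5 − 2 = 48.5 cm.
48.5 cm × 1/2.54 = 19.09 inches.
3/1 = 3 sts per in; 19.09 × 3 = 57.28 sts.
Nearest multiple of 12 → 60.
19 cm = 7.48 inches; × 4.571 = 34.20 → 34 rows.

Cast on 60 stitches; work 34 rows.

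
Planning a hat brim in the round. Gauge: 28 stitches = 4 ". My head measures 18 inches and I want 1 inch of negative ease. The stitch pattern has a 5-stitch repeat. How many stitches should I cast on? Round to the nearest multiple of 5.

Cast on 120 stitches.

Finished = 18 − 1 = 17 inches.
28 / 4 = 7 sts/in.
17 × 7 = 119.00 sts.
Nearest multiple of 5: 120.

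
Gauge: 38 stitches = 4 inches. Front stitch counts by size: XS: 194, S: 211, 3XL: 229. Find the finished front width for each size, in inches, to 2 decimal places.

XS 20.42 inches; S 22.21 inches; 3XL 24.11 inches.

38/4 = 9.5 sts per in.
XS: 194 / 9.5 = 20.421 → 20.42 in.
S: 211 / 9.5 = 22.211 → 22.21 in.
3XL: 229 / 9.5 = 24.105 → 24.11 in.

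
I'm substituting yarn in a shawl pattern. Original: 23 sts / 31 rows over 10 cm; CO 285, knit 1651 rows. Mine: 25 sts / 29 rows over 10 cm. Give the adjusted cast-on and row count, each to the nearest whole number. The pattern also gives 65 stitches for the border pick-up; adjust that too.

Cast on 310 stitches; work 1544 rows; border pick-up 71 stitches.

Stitches: 285 × 25/23 = 309.78 → 310.
Rows: 1651 × 29/31 = 1544.48 → 1544.
border pick-up: 65 × 25/23 = 70.65 → 71.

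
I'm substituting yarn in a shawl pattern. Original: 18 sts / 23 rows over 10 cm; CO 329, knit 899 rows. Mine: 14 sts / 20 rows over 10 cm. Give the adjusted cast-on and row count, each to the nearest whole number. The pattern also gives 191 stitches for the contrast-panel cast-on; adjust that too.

Stitches: 329 × 14/18 = 255.89 → 256.
Rows: 899 × 20/23 = 781.74 → 782.
contrast-panel cast-on: 191 × 14/18 = 148.56 → 149.

Cast on 256 stitches; work 782 rows; contrast-panel cast-on 149 stitches.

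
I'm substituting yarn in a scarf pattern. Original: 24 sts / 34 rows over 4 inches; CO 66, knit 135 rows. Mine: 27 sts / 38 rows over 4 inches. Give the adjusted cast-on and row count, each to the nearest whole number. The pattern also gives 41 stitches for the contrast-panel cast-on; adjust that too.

Stitches: 66 × 27/24 = 74.25 → 74.
Rows: 135 × 38/34 = 150.88 → 151.
contrast-panel cast-on: 41 × 27/24 = 46.12 → 46.

Cast on 74 stitches; work 151 rows; contrast-panel cast-on 46 stitches.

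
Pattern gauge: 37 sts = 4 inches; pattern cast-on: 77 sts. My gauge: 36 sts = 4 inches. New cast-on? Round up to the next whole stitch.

75 stitches.

Scale factor = 36 / 37 = 0.973.
77 × 36 / 37 = 74.92 sts.
→ 75 sts.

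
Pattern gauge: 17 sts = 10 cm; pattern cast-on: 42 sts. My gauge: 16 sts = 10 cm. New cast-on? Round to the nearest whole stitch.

CO 40 sts.

Scale factor = 16 / 17 = 0.941.
42 × 16 / 17 = 39.53 sts.
→ 40 sts.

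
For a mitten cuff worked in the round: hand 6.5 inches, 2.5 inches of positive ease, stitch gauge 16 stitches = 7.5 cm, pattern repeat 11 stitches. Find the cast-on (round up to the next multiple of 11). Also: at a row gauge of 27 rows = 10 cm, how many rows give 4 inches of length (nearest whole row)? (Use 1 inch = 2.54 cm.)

Cast on 55 stitches; work 27 rows.

Finished = 6.5 + 2.5 = 9 inches.
9 inches × 2.54 = 22.86 cm.
16/7.5 = 2.133 sts per cm; 22.86 × 2.133 = 48.77 sts.
Next multiple of 11 → 55.
4 inches = 10.16 cm; × 2.7 = 27.43 → 27 rows.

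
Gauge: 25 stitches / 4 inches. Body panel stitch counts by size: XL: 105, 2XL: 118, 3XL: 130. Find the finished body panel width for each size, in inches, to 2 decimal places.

XL 16.80 inches; 2XL 18.88 inches; 3XL 20.80 inches.

25/4 = 6.25 sts per in.
XL: 105 / 6.25 = 16.800 → 16.80 in.
2XL: 118 / 6.25 = 18.880 → 18.88 in.
3XL: 130 / 6.25 = 20.800 → 20.80 in.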